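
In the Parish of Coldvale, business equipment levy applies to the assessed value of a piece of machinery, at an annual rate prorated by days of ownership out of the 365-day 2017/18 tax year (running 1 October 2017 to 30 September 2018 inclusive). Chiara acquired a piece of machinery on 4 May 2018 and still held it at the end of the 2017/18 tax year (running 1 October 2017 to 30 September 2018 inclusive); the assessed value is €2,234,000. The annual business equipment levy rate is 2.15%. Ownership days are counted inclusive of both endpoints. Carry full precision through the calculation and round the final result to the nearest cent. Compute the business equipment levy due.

€19,738.77

Days held (4 May – 30 Sep 2018): 150 out of 365
Tax = €2,234,000 × 2.15% × 150/365 = €19,738.7671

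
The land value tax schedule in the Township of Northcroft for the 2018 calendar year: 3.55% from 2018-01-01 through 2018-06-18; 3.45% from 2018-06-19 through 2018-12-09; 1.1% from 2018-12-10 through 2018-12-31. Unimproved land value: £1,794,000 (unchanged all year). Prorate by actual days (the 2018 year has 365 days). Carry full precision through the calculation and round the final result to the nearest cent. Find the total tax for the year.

£60,182.56

2018-01-01 to 2018-06-18: 169 days at 3.55% → £1,794,000 × 3.55% × 169/365 = £29,487.9534
2018-06-19 to 2018-12-09: 174 days at 3.45% → £1,794,000 × 3.45% × 174/365 = £29,505.1562
2018-12-10 to 2018-12-31: 22 days at 1.1% → £1,794,000 × 1.1% × 22/365 = £1,189.4466
Total = £60,182.5562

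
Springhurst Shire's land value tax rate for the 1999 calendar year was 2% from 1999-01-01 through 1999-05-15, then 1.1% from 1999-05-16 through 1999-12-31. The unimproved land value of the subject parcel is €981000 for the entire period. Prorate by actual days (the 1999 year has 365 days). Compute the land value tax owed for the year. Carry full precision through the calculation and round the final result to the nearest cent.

€14056.52

1999-01-01 to 1999-05-15: 135 days at 2% → €981000 × 2% × 135/365 = €7256.7123
1999-05-16 to 1999-12-31: 230 days at 1.1% → €981000 × 1.1% × 230/365 = €6799.8082
Total = €14056.5205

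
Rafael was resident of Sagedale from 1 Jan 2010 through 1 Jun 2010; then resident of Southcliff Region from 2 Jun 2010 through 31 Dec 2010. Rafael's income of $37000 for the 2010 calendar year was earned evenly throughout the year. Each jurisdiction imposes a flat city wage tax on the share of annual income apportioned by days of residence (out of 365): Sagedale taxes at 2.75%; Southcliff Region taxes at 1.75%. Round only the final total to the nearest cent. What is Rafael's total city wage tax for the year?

Sagedale, 1 Jan – 1 Jun 2010: 152 days → $37000 × 2.75% × 152/365 = $423.7260
Southcliff Region, 2 Jun – 31 Dec 2010: 213 days → $37000 × 1.75% × 213/365 = $377.8562
Total = $801.5822

$801.58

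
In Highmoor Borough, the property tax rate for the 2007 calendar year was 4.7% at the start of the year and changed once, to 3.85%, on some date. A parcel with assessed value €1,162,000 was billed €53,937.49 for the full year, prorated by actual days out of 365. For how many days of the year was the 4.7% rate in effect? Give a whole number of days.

Let d = days at the first rate; then 365 − d days at the second rate.
€1,162,000 × [4.7%·d + 3.85%·(365−d)] / 365 = €53,937.49
Solving gives d = 340, so the new rate took effect on December 7, 2007.

340 days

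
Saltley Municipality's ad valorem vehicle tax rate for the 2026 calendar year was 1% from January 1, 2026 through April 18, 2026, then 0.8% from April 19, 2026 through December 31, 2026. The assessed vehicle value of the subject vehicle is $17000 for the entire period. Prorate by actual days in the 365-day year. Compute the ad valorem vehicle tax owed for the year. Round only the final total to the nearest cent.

$146.06

January 1 – April 18, 2026: 108 days at 1% → $17000 × 1% × 108/365 = $50.3014
April 19 – December 31, 2026: 257 days at 0.8% → $17000 × 0.8% × 257/365 = $95.7589
Total = $146.0603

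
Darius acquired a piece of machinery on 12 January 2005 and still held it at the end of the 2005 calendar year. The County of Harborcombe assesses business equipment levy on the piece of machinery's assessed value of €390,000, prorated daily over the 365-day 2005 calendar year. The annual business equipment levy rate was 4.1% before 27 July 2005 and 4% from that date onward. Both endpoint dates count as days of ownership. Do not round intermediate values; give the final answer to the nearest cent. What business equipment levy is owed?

12 January – 26 July 2005: 196 days at 4.1% → €390,000 × 4.1% × 196/365 = €8,586.4110
27 July – 31 December 2005: 158 days at 4% → €390,000 × 4% × 158/365 = €6,752.8767
Total = €15,339.2877

€15,339.29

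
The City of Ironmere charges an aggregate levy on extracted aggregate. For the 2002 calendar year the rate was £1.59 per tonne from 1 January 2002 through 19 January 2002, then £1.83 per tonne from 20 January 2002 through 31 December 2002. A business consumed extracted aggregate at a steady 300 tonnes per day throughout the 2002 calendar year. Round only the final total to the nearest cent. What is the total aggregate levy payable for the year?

1 January – 19 January 2002: 19 days × 300 tonnes/day = 5,700 tonnes at £1.59/tonne → £9,063.00
20 January – 31 December 2002: 346 days × 300 tonnes/day = 103,800 tonnes at £1.83/tonne → £189,954.00

£199,017.00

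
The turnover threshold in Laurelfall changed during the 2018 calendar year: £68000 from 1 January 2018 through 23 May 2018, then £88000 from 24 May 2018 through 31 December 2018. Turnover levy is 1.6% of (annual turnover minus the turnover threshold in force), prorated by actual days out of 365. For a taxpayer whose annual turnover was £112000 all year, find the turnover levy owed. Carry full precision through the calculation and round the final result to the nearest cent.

£509.37

1 January – 23 May 2018: 143 days, exemption £68000 → (£112000 − £68000) × 1.6% × 143/365 = £275.8137
24 May – 31 December 2018: 222 days, exemption £88000 → (£112000 − £88000) × 1.6% × 222/365 = £233.5562
Total = £509.3699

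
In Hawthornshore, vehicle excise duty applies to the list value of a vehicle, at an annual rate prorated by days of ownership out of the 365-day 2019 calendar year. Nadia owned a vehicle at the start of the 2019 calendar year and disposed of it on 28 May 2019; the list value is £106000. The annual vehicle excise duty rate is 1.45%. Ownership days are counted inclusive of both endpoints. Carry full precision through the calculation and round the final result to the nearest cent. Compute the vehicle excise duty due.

Days held (1 January – 28 May 2019): 148 out of 365
Tax = £106000 × 1.45% × 148/365 = £623.2219

£623.22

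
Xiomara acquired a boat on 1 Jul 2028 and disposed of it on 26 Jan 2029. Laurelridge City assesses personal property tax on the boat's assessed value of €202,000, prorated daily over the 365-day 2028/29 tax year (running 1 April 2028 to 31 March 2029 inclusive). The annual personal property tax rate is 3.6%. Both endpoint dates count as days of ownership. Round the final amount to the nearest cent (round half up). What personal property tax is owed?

€4,183.89

Days held (1 Jul 2028 – 26 Jan 2029): 210 out of 365
Tax = €202,000 × 3.6% × 210/365 = €4,183.8904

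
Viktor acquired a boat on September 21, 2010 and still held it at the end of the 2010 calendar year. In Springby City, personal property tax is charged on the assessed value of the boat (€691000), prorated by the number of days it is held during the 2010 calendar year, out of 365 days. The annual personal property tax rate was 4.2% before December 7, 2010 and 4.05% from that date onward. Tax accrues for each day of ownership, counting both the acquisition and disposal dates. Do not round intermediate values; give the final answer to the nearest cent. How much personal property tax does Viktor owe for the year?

September 21 – December 6, 2010: 77 days at 4.2% → €691000 × 4.2% × 77/365 = €6122.4493
December 7 – December 31, 2010: 25 days at 4.05% → €691000 × 4.05% × 25/365 = €1916.8151
Total = €8039.2644

€8039.26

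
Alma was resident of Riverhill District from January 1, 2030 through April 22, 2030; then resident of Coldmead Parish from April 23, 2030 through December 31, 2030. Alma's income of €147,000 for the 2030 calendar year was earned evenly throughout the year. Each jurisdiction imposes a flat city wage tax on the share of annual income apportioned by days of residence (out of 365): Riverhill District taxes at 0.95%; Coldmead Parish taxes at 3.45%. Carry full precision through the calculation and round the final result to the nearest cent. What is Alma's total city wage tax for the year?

Riverhill District, January 1 – April 22, 2030: 112 days → €147,000 × 0.95% × 112/365 = €428.5151
Coldmead Parish, April 23 – December 31, 2030: 253 days → €147,000 × 3.45% × 253/365 = €3,515.3137
Total = €3,943.8288

€3,943.83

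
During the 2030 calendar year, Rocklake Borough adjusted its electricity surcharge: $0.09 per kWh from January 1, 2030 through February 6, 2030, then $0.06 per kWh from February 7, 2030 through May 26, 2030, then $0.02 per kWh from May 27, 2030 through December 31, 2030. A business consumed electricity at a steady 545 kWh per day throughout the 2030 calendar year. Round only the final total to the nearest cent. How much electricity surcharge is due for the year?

$7,766.25

January 1 – February 6, 2030: 37 days × 545 kWh/day = 20,165 kWh at $0.09/kWh → $1,814.85
February 7 – May 26, 2030: 109 days × 545 kWh/day = 59,405 kWh at $0.06/kWh → $3,564.30
May 27 – December 31, 2030: 219 days × 545 kWh/day = 119,355 kWh at $0.02/kWh → $2,387.10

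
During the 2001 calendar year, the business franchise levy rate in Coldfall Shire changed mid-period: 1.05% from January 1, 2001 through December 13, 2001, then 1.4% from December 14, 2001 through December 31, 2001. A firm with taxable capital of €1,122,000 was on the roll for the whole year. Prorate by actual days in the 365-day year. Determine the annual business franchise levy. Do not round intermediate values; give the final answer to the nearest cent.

January 1 – December 13, 2001: 347 days at 1.05% → €1,122,000 × 1.05% × 347/365 = €11,200.0192
December 14 – December 31, 2001: 18 days at 1.4% → €1,122,000 × 1.4% × 18/365 = €774.6411
Total = €11,974.6603

€11,974.66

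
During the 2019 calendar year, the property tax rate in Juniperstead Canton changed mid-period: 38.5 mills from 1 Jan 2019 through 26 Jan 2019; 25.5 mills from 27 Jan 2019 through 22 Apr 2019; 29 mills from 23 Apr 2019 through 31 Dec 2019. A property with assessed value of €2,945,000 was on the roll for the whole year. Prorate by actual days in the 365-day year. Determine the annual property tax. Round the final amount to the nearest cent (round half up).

1 Jan – 26 Jan 2019: 26 days at 38.5 mills → €2,945,000 × 3.85% × 26/365 = €8,076.5616
27 Jan – 22 Apr 2019: 86 days at 25.5 mills → €2,945,000 × 2.55% × 86/365 = €17,694.2055
23 Apr – 31 Dec 2019: 253 days at 29 mills → €2,945,000 × 2.9% × 253/365 = €59,198.5342
Total = €84,969.3014

€84,969.30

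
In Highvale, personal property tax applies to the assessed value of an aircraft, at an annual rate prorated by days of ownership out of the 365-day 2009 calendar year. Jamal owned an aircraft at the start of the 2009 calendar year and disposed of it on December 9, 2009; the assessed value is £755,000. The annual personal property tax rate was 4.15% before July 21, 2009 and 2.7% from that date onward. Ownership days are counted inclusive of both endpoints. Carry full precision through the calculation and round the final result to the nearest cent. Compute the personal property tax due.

£25,184.94

January 1 – July 20, 2009: 201 days at 4.15% → £755,000 × 4.15% × 201/365 = £17,254.3356
July 21 – December 9, 2009: 142 days at 2.7% → £755,000 × 2.7% × 142/365 = £7,930.6027
Total = £25,184.9384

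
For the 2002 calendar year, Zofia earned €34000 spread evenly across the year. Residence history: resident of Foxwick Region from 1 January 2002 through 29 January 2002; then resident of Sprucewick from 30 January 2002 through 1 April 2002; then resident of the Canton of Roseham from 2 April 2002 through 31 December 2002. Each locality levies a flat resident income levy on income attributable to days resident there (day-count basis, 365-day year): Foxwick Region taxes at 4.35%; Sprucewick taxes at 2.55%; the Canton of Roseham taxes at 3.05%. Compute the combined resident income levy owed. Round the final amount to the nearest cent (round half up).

€1043.24

Foxwick Region, 1 January – 29 January 2002: 29 days → €34000 × 4.35% × 29/365 = €117.5096
Sprucewick, 30 January – 1 April 2002: 62 days → €34000 × 2.55% × 62/365 = €147.2712
The Canton of Roseham, 2 April – 31 December 2002: 274 days → €34000 × 3.05% × 274/365 = €778.4603
Total = €1043.2411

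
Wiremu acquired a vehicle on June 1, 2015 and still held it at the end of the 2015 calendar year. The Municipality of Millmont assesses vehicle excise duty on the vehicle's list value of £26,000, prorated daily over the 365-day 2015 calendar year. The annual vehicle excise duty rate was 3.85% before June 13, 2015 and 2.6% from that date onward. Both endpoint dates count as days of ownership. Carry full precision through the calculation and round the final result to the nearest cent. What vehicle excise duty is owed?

£407.02

June 1 – June 12, 2015: 12 days at 3.85% → £26,000 × 3.85% × 12/365 = £32.9096
June 13 – December 31, 2015: 202 days at 2.6% → £26,000 × 2.6% × 202/365 = £374.1151
Total = £407.0247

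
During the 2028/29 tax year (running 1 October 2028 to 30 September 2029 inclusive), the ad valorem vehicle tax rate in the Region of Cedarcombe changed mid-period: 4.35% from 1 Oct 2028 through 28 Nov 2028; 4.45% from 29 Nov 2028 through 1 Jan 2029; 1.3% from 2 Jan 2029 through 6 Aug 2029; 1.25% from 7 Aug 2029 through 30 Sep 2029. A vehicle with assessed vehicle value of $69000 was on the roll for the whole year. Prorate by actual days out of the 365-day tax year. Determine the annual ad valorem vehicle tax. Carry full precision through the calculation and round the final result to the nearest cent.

$1434.44

1 Oct – 28 Nov 2028: 59 days at 4.35% → $69000 × 4.35% × 59/365 = $485.1740
29 Nov 2028 – 1 Jan 2029: 34 days at 4.45% → $69000 × 4.45% × 34/365 = $286.0192
2 Jan – 6 Aug 2029: 217 days at 1.3% → $69000 × 1.3% × 217/365 = $533.2849
7 Aug – 30 Sep 2029: 55 days at 1.25% → $69000 × 1.25% × 55/365 = $129.9658
Total = $1434.4438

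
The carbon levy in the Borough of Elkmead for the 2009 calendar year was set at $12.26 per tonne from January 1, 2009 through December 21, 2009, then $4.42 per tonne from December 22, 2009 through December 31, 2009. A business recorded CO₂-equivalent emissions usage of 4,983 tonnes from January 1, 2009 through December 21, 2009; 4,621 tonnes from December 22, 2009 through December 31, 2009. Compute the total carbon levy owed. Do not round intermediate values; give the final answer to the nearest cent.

$81,516.40

January 1 – December 21, 2009: 4,983 tonnes at $12.26/tonne → $61,091.58
December 22 – December 31, 2009: 4,621 tonnes at $4.42/tonne → $20,424.82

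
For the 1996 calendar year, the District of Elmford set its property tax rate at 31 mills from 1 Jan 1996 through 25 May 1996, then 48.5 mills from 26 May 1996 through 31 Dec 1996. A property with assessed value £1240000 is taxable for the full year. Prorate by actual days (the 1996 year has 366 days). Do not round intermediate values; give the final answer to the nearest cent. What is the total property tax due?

£51483.72

1 Jan – 25 May 1996: 146 days at 31 mills → £1240000 × 3.1% × 146/366 = £15333.9891
26 May – 31 Dec 1996: 220 days at 48.5 mills → £1240000 × 4.85% × 220/366 = £36149.7268
Total = £51483.7158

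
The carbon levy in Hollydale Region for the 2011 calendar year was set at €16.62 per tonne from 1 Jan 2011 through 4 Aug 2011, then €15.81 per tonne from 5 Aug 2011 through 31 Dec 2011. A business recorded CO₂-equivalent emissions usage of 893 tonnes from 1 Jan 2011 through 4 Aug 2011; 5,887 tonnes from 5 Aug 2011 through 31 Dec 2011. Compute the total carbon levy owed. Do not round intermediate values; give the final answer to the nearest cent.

1 Jan – 4 Aug 2011: 893 tonnes at €16.62/tonne → €14,841.66
5 Aug – 31 Dec 2011: 5,887 tonnes at €15.81/tonne → €93,073.47

€107,915.13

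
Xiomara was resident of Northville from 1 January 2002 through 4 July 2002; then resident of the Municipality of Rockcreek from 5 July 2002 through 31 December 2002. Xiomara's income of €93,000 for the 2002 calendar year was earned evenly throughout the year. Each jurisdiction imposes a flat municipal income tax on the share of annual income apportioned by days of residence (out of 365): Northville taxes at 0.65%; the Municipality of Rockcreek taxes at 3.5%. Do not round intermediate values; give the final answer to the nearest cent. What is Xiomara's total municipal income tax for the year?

Northville, 1 January – 4 July 2002: 185 days → €93,000 × 0.65% × 185/365 = €306.3904
The Municipality of Rockcreek, 5 July – 31 December 2002: 180 days → €93,000 × 3.5% × 180/365 = €1,605.2055
Total = €1,911.5959

€1,911.60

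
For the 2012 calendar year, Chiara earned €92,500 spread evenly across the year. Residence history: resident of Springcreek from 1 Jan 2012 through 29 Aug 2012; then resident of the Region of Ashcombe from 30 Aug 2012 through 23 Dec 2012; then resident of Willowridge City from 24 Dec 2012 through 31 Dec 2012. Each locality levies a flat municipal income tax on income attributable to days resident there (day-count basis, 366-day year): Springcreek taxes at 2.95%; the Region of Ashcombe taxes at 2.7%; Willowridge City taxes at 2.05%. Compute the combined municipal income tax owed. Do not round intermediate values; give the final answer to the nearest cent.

€2,637.26

Springcreek, 1 Jan – 29 Aug 2012: 242 days → €92,500 × 2.95% × 242/366 = €1,804.2555
The Region of Ashcombe, 30 Aug – 23 Dec 2012: 116 days → €92,500 × 2.7% × 116/366 = €791.5574
Willowridge City, 24 Dec – 31 Dec 2012: 8 days → €92,500 × 2.05% × 8/366 = €41.4481
Total = €2,637.2609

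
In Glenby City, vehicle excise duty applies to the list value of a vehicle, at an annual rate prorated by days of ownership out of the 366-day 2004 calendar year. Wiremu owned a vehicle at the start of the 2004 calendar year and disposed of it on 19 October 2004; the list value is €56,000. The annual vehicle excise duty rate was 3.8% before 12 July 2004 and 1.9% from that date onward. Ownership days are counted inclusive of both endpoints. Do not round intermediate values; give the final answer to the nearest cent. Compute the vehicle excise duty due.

1 January – 11 July 2004: 193 days at 3.8% → €56,000 × 3.8% × 193/366 = €1,122.1421
12 July – 19 October 2004: 100 days at 1.9% → €56,000 × 1.9% × 100/366 = €290.7104
Total = €1,412.8525

€1,412.85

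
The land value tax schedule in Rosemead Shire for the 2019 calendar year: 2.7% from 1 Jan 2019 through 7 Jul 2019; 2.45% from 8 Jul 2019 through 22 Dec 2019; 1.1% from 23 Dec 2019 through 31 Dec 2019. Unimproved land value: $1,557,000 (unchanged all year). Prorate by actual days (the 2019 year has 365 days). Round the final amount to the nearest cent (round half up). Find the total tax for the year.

$39,633.12

1 Jan – 7 Jul 2019: 188 days at 2.7% → $1,557,000 × 2.7% × 188/365 = $21,652.9644
8 Jul – 22 Dec 2019: 168 days at 2.45% → $1,557,000 × 2.45% × 168/365 = $17,557.8411
23 Dec – 31 Dec 2019: 9 days at 1.1% → $1,557,000 × 1.1% × 9/365 = $422.3096
Total = $39,633.1151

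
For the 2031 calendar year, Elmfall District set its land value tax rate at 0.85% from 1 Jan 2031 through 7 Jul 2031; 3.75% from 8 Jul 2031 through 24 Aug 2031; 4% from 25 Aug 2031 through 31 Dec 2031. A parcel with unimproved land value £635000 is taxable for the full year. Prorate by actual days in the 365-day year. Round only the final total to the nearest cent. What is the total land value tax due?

£14888.58

1 Jan – 7 Jul 2031: 188 days at 0.85% → £635000 × 0.85% × 188/365 = £2780.0822
8 Jul – 24 Aug 2031: 48 days at 3.75% → £635000 × 3.75% × 48/365 = £3131.5068
25 Aug – 31 Dec 2031: 129 days at 4% → £635000 × 4% × 129/365 = £8976.9863
Total = £14888.5753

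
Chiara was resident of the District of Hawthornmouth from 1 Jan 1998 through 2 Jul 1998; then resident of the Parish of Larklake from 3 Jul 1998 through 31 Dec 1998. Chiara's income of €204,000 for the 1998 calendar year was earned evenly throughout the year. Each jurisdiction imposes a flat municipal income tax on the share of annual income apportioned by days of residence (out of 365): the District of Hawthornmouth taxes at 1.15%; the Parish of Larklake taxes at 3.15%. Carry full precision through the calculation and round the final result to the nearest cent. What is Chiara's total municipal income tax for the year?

€4,380.41

The District of Hawthornmouth, 1 Jan – 2 Jul 1998: 183 days → €204,000 × 1.15% × 183/365 = €1,176.2137
The Parish of Larklake, 3 Jul – 31 Dec 1998: 182 days → €204,000 × 3.15% × 182/365 = €3,204.1973
Total = €4,380.4110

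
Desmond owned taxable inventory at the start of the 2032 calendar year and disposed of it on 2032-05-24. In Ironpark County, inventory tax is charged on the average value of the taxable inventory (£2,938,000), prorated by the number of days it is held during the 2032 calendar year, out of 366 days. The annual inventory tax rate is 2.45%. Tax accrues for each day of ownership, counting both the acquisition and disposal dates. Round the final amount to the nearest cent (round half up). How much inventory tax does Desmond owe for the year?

£28,517.06

Days held (2032-01-01 to 2032-05-24): 145 out of 366
Tax = £2,938,000 × 2.45% × 145/366 = £28,517.0628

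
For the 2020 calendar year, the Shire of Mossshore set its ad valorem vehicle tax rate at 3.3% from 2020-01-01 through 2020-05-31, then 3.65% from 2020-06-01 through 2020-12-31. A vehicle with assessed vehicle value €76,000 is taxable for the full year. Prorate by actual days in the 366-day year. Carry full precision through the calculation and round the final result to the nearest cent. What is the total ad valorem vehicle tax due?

€2,663.53

2020-01-01 to 2020-05-31: 152 days at 3.3% → €76,000 × 3.3% × 152/366 = €1,041.5738
2020-06-01 to 2020-12-31: 214 days at 3.65% → €76,000 × 3.65% × 214/366 = €1,621.9563
Total = €2,663.5301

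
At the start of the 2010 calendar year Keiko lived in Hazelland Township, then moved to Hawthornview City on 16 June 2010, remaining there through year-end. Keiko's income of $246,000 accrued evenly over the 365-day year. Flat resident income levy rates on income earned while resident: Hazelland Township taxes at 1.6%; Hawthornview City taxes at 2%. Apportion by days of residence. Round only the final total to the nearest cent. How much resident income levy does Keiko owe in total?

Hazelland Township, 1 January – 15 June 2010: 166 days → $246,000 × 1.6% × 166/365 = $1,790.0712
Hawthornview City, 16 June – 31 December 2010: 199 days → $246,000 × 2% × 199/365 = $2,682.4110
Total = $4,472.4822

$4,472.48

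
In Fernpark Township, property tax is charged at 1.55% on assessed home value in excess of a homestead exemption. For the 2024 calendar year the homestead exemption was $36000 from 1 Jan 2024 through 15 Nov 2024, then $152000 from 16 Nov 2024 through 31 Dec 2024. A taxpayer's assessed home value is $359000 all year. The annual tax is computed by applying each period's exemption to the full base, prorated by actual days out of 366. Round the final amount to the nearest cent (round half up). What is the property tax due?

1 Jan – 15 Nov 2024: 320 days, exemption $36000 → ($359000 − $36000) × 1.55% × 320/366 = $4377.2678
16 Nov – 31 Dec 2024: 46 days, exemption $152000 → ($359000 − $152000) × 1.55% × 46/366 = $403.2541
Total = $4780.5219

$4780.52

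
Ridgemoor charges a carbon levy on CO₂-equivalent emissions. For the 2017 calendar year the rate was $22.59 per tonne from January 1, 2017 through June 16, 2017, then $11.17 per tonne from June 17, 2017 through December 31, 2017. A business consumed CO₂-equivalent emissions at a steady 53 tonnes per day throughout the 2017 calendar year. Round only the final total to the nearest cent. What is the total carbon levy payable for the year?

$317,162.07

January 1 – June 16, 2017: 167 days × 53 tonnes/day = 8,851 tonnes at $22.59/tonne → $199,944.09
June 17 – December 31, 2017: 198 days × 53 tonnes/day = 10,494 tonnes at $11.17/tonne → $117,217.98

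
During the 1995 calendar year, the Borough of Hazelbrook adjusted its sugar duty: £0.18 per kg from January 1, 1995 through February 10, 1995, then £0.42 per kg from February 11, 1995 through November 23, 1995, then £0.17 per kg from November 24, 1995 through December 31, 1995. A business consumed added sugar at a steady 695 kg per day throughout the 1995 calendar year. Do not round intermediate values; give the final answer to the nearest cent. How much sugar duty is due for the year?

£93,102.20

January 1 – February 10, 1995: 41 days × 695 kg/day = 28,495 kg at £0.18/kg → £5,129.10
February 11 – November 23, 1995: 286 days × 695 kg/day = 198,770 kg at £0.42/kg → £83,483.40
November 24 – December 31, 1995: 38 days × 695 kg/day = 26,410 kg at £0.17/kg → £4,489.70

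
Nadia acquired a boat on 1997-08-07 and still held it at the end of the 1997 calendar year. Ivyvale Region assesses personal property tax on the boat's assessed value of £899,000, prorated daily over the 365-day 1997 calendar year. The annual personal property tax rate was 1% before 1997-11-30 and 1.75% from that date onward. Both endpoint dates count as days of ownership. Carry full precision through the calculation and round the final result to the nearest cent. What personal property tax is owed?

1997-08-07 to 1997-11-29: 115 days at 1% → £899,000 × 1% × 115/365 = £2,832.4658
1997-11-30 to 1997-12-31: 32 days at 1.75% → £899,000 × 1.75% × 32/365 = £1,379.2877
Total = £4,211.7534

£4,211.75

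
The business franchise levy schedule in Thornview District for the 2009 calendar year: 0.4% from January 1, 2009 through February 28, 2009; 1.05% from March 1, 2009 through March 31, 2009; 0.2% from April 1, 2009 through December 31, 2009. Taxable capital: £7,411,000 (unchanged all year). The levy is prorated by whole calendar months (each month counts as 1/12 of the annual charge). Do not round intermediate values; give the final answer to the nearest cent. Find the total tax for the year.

January 1 – February 28, 2009: 2 months at 0.4% → £7,411,000 × 0.4% × 2/12 = £4,940.6667
March 1 – March 31, 2009: 1 month at 1.05% → £7,411,000 × 1.05% × 1/12 = £6,484.6250
April 1 – December 31, 2009: 9 months at 0.2% → £7,411,000 × 0.2% × 9/12 = £11,116.5000
Total = £22,541.7917

£22,541.79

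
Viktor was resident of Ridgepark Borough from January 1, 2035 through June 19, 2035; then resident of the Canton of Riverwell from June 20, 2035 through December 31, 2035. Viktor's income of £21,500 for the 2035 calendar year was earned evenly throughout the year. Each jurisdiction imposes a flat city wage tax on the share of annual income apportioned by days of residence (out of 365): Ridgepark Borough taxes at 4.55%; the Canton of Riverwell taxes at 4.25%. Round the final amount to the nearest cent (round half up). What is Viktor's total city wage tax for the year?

£943.79

Ridgepark Borough, January 1 – June 19, 2035: 170 days → £21,500 × 4.55% × 170/365 = £455.6233
The Canton of Riverwell, June 20 – December 31, 2035: 195 days → £21,500 × 4.25% × 195/365 = £488.1678
Total = £943.7911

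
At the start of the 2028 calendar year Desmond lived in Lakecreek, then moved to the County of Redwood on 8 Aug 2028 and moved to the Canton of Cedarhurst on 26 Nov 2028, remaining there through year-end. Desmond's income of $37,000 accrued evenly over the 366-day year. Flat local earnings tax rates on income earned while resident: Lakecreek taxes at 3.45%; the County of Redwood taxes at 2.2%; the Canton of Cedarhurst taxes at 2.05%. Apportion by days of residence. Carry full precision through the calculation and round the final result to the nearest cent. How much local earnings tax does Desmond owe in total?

Lakecreek, 1 Jan – 7 Aug 2028: 220 days → $37,000 × 3.45% × 220/366 = $767.2951
The County of Redwood, 8 Aug – 25 Nov 2028: 110 days → $37,000 × 2.2% × 110/366 = $244.6448
The Canton of Cedarhurst, 26 Nov – 31 Dec 2028: 36 days → $37,000 × 2.05% × 36/366 = $74.6066
Total = $1,086.5464

$1,086.55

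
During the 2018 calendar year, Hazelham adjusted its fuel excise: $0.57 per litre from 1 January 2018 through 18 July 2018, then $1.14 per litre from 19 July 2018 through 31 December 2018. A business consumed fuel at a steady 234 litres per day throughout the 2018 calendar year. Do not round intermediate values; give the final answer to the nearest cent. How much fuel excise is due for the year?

1 January – 18 July 2018: 199 days × 234 litres/day = 46,566 litres at $0.57/litre → $26542.62
19 July – 31 December 2018: 166 days × 234 litres/day = 38,844 litres at $1.14/litre → $44282.16

$70824.78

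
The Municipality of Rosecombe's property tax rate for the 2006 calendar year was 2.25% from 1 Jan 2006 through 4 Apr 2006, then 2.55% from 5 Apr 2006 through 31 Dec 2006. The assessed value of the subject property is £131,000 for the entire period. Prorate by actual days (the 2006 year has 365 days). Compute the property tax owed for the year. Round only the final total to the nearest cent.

£3,239.29

1 Jan – 4 Apr 2006: 94 days at 2.25% → £131,000 × 2.25% × 94/365 = £759.0822
5 Apr – 31 Dec 2006: 271 days at 2.55% → £131,000 × 2.55% × 271/365 = £2,480.2068
Total = £3,239.2890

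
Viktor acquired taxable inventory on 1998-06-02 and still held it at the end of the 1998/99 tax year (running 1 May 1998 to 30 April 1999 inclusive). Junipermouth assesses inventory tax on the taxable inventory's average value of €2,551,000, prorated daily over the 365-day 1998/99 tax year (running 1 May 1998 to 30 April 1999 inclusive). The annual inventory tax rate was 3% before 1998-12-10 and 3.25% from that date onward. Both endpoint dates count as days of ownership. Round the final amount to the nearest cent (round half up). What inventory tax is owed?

€72,301.63

1998-06-02 to 1998-12-09: 191 days at 3% → €2,551,000 × 3% × 191/365 = €40,047.2055
1998-12-10 to 1999-04-30: 142 days at 3.25% → €2,551,000 × 3.25% × 142/365 = €32,254.4247
Total = €72,301.6301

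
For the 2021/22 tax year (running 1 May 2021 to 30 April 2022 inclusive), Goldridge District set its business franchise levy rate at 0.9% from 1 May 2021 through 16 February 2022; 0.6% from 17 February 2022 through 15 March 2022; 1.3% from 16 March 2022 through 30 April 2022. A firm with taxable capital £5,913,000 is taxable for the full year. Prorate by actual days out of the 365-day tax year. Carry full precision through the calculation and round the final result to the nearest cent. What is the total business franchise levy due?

£54,885.60

1 May 2021 – 16 February 2022: 292 days at 0.9% → £5,913,000 × 0.9% × 292/365 = £42,573.6000
17 February – 15 March 2022: 27 days at 0.6% → £5,913,000 × 0.6% × 27/365 = £2,624.4000
16 March – 30 April 2022: 46 days at 1.3% → £5,913,000 × 1.3% × 46/365 = £9,687.6000
Total = £54,885.6000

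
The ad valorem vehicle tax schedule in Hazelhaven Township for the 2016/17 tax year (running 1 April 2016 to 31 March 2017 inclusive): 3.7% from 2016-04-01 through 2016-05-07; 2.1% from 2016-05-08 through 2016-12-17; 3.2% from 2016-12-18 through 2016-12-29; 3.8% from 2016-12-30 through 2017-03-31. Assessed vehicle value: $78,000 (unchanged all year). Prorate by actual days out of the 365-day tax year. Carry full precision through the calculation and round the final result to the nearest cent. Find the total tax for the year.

2016-04-01 to 2016-05-07: 37 days at 3.7% → $78,000 × 3.7% × 37/365 = $292.5534
2016-05-08 to 2016-12-17: 224 days at 2.1% → $78,000 × 2.1% × 224/365 = $1,005.2384
2016-12-18 to 2016-12-29: 12 days at 3.2% → $78,000 × 3.2% × 12/365 = $82.0603
2016-12-30 to 2017-03-31: 92 days at 3.8% → $78,000 × 3.8% × 92/365 = $747.0904
Total = $2,126.9425

$2,126.94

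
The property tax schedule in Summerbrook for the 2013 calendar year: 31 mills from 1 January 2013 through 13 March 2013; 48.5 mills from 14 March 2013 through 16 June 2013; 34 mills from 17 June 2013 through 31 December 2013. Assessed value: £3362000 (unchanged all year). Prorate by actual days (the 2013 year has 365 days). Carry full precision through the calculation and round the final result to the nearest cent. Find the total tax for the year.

1 January – 13 March 2013: 72 days at 31 mills → £3362000 × 3.1% × 72/365 = £20558.8603
14 March – 16 June 2013: 95 days at 48.5 mills → £3362000 × 4.85% × 95/365 = £42439.4932
17 June – 31 December 2013: 198 days at 34 mills → £3362000 × 3.4% × 198/365 = £62008.1753
Total = £125006.5288

£125006.53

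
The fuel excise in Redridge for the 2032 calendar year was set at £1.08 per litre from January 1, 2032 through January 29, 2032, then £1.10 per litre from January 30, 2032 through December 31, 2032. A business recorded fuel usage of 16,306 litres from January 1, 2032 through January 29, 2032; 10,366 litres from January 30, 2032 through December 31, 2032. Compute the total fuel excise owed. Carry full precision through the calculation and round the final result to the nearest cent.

£29013.08

January 1 – January 29, 2032: 16,306 litres at £1.08/litre → £17610.48
January 30 – December 31, 2032: 10,366 litres at £1.10/litre → £11402.60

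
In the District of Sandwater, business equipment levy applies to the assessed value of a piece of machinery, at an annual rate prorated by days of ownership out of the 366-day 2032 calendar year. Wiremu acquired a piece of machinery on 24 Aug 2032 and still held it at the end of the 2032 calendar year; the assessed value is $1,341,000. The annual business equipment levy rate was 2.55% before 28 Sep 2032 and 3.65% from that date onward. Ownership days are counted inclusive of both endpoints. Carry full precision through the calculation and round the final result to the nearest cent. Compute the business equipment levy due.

24 Aug – 27 Sep 2032: 35 days at 2.55% → $1,341,000 × 2.55% × 35/366 = $3,270.0615
28 Sep – 31 Dec 2032: 95 days at 3.65% → $1,341,000 × 3.65% × 95/366 = $12,704.6926
Total = $15,974.7541

$15,974.75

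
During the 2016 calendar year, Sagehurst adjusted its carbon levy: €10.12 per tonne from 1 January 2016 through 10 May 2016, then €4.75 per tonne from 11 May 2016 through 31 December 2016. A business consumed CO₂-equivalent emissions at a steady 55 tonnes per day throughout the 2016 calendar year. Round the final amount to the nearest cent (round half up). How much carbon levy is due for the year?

1 January – 10 May 2016: 131 days × 55 tonnes/day = 7,205 tonnes at €10.12/tonne → €72914.60
11 May – 31 December 2016: 235 days × 55 tonnes/day = 12,925 tonnes at €4.75/tonne → €61393.75

€134308.35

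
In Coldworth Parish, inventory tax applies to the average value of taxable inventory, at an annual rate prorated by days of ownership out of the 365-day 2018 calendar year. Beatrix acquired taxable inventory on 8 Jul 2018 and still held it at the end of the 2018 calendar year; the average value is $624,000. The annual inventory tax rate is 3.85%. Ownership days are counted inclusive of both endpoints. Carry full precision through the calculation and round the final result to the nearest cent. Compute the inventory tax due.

Days held (8 Jul – 31 Dec 2018): 177 out of 365
Tax = $624,000 × 3.85% × 177/365 = $11,649.9945

$11,649.99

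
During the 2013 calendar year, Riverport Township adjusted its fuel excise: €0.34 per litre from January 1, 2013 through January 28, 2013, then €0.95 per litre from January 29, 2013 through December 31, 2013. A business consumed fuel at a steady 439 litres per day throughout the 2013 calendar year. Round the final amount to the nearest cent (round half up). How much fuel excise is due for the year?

January 1 – January 28, 2013: 28 days × 439 litres/day = 12,292 litres at €0.34/litre → €4179.28
January 29 – December 31, 2013: 337 days × 439 litres/day = 147,943 litres at €0.95/litre → €140545.85

€144725.13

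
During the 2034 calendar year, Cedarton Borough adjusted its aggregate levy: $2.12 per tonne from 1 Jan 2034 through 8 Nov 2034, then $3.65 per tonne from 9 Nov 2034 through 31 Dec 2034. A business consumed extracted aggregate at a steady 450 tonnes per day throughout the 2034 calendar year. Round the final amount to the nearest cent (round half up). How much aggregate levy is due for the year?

$384,700.50

1 Jan – 8 Nov 2034: 312 days × 450 tonnes/day = 140,400 tonnes at $2.12/tonne → $297,648.00
9 Nov – 31 Dec 2034: 53 days × 450 tonnes/day = 23,850 tonnes at $3.65/tonne → $87,052.50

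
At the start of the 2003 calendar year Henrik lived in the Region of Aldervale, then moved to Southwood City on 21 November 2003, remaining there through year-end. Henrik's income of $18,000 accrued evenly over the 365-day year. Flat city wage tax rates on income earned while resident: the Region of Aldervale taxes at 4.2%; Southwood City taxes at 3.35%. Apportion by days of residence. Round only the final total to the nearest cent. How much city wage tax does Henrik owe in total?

$738.81

The Region of Aldervale, 1 January – 20 November 2003: 324 days → $18,000 × 4.2% × 324/365 = $671.0795
Southwood City, 21 November – 31 December 2003: 41 days → $18,000 × 3.35% × 41/365 = $67.7342
Total = $738.8137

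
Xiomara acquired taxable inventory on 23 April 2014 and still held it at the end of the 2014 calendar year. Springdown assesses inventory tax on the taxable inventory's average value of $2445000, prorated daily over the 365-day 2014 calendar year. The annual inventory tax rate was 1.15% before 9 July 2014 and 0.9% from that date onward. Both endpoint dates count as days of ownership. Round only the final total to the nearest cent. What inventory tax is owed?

$16542.27

23 April – 8 July 2014: 77 days at 1.15% → $2445000 × 1.15% × 77/365 = $5931.6370
9 July – 31 December 2014: 176 days at 0.9% → $2445000 × 0.9% × 176/365 = $10610.6301
Total = $16542.2671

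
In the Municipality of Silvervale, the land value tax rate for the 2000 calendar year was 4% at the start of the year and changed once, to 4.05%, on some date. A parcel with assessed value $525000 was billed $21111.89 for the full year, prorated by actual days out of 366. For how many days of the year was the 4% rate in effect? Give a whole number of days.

Let d = days at the first rate; then 366 − d days at the second rate.
$525000 × [4%·d + 4.05%·(366−d)] / 366 = $21111.89
Solving gives d = 210, so the new rate took effect on July 29, 2000.

210 days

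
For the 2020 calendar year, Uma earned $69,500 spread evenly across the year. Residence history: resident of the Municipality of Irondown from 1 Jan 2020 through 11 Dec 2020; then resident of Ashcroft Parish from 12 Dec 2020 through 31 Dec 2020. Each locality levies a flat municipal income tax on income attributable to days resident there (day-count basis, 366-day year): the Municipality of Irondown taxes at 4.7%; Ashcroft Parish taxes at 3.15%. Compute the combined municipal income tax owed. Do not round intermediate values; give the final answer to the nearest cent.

$3,207.63

The Municipality of Irondown, 1 Jan – 11 Dec 2020: 346 days → $69,500 × 4.7% × 346/366 = $3,088.0027
Ashcroft Parish, 12 Dec – 31 Dec 2020: 20 days → $69,500 × 3.15% × 20/366 = $119.6311
Total = $3,207.6339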